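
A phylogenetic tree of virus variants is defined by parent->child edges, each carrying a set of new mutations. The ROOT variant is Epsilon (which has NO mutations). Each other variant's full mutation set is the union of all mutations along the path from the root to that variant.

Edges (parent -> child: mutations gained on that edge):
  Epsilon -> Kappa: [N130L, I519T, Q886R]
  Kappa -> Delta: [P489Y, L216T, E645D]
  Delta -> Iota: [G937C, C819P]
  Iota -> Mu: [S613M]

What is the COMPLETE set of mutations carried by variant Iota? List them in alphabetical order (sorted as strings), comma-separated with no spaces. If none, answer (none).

Answer: C819P,E645D,G937C,I519T,L216T,N130L,P489Y,Q886R

Derivation:
At Epsilon: gained [] -> total []
At Kappa: gained ['N130L', 'I519T', 'Q886R'] -> total ['I519T', 'N130L', 'Q886R']
At Delta: gained ['P489Y', 'L216T', 'E645D'] -> total ['E645D', 'I519T', 'L216T', 'N130L', 'P489Y', 'Q886R']
At Iota: gained ['G937C', 'C819P'] -> total ['C819P', 'E645D', 'G937C', 'I519T', 'L216T', 'N130L', 'P489Y', 'Q886R']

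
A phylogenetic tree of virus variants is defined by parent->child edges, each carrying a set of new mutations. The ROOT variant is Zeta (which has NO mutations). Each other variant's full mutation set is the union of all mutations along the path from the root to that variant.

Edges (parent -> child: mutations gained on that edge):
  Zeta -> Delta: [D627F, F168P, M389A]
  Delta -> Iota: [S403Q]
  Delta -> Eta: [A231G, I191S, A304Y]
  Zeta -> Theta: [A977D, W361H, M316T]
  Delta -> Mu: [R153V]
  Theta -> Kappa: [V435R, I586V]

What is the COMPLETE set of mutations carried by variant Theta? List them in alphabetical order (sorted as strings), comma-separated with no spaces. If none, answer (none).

At Zeta: gained [] -> total []
At Theta: gained ['A977D', 'W361H', 'M316T'] -> total ['A977D', 'M316T', 'W361H']

Answer: A977D,M316T,W361H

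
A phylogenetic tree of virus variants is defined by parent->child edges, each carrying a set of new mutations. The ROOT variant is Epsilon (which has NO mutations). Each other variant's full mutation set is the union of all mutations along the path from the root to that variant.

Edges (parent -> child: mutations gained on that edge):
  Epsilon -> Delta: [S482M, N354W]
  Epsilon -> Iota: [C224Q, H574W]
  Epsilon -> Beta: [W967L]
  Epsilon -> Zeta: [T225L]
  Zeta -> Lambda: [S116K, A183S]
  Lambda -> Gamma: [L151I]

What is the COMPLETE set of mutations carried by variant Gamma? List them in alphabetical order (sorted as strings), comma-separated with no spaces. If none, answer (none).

Answer: A183S,L151I,S116K,T225L

Derivation:
At Epsilon: gained [] -> total []
At Zeta: gained ['T225L'] -> total ['T225L']
At Lambda: gained ['S116K', 'A183S'] -> total ['A183S', 'S116K', 'T225L']
At Gamma: gained ['L151I'] -> total ['A183S', 'L151I', 'S116K', 'T225L']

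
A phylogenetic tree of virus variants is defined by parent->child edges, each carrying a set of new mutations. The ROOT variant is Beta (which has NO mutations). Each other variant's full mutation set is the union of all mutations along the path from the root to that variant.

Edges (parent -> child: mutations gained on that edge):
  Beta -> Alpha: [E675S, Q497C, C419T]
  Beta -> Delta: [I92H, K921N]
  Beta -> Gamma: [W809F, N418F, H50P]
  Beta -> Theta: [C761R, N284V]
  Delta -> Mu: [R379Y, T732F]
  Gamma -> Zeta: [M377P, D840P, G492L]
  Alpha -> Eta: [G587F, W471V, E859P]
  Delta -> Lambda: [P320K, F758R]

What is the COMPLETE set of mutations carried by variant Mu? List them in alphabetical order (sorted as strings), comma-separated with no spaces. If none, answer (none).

Answer: I92H,K921N,R379Y,T732F

Derivation:
At Beta: gained [] -> total []
At Delta: gained ['I92H', 'K921N'] -> total ['I92H', 'K921N']
At Mu: gained ['R379Y', 'T732F'] -> total ['I92H', 'K921N', 'R379Y', 'T732F']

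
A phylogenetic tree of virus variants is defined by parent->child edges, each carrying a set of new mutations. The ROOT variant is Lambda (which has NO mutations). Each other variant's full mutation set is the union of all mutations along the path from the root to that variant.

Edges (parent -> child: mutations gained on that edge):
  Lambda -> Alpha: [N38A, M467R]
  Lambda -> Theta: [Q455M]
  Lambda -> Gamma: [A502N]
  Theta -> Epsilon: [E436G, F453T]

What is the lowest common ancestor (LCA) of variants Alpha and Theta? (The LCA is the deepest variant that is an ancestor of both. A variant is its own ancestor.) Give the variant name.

Answer: Lambda

Derivation:
Path from root to Alpha: Lambda -> Alpha
  ancestors of Alpha: {Lambda, Alpha}
Path from root to Theta: Lambda -> Theta
  ancestors of Theta: {Lambda, Theta}
Common ancestors: {Lambda}
Walk up from Theta: Theta (not in ancestors of Alpha), Lambda (in ancestors of Alpha)
Deepest common ancestor (LCA) = Lambda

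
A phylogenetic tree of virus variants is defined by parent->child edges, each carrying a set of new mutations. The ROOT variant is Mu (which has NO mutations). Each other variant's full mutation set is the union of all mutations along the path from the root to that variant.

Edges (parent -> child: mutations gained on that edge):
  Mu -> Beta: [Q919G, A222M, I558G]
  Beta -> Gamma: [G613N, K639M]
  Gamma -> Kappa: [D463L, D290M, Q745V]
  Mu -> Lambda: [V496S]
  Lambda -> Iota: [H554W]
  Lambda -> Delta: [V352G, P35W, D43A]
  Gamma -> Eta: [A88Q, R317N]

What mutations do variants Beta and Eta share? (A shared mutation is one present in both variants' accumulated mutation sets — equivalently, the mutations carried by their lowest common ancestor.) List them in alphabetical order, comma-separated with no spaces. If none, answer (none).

Answer: A222M,I558G,Q919G

Derivation:
Accumulating mutations along path to Beta:
  At Mu: gained [] -> total []
  At Beta: gained ['Q919G', 'A222M', 'I558G'] -> total ['A222M', 'I558G', 'Q919G']
Mutations(Beta) = ['A222M', 'I558G', 'Q919G']
Accumulating mutations along path to Eta:
  At Mu: gained [] -> total []
  At Beta: gained ['Q919G', 'A222M', 'I558G'] -> total ['A222M', 'I558G', 'Q919G']
  At Gamma: gained ['G613N', 'K639M'] -> total ['A222M', 'G613N', 'I558G', 'K639M', 'Q919G']
  At Eta: gained ['A88Q', 'R317N'] -> total ['A222M', 'A88Q', 'G613N', 'I558G', 'K639M', 'Q919G', 'R317N']
Mutations(Eta) = ['A222M', 'A88Q', 'G613N', 'I558G', 'K639M', 'Q919G', 'R317N']
Intersection: ['A222M', 'I558G', 'Q919G'] ∩ ['A222M', 'A88Q', 'G613N', 'I558G', 'K639M', 'Q919G', 'R317N'] = ['A222M', 'I558G', 'Q919G']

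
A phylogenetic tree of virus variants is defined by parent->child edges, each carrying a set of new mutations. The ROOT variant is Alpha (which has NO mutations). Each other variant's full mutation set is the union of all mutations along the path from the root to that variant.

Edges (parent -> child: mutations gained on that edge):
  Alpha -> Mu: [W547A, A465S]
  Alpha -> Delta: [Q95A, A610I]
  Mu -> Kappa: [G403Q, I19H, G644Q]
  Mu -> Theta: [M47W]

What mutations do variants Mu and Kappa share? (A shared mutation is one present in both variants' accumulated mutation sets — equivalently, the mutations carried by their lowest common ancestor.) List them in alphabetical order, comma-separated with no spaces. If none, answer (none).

Answer: A465S,W547A

Derivation:
Accumulating mutations along path to Mu:
  At Alpha: gained [] -> total []
  At Mu: gained ['W547A', 'A465S'] -> total ['A465S', 'W547A']
Mutations(Mu) = ['A465S', 'W547A']
Accumulating mutations along path to Kappa:
  At Alpha: gained [] -> total []
  At Mu: gained ['W547A', 'A465S'] -> total ['A465S', 'W547A']
  At Kappa: gained ['G403Q', 'I19H', 'G644Q'] -> total ['A465S', 'G403Q', 'G644Q', 'I19H', 'W547A']
Mutations(Kappa) = ['A465S', 'G403Q', 'G644Q', 'I19H', 'W547A']
Intersection: ['A465S', 'W547A'] ∩ ['A465S', 'G403Q', 'G644Q', 'I19H', 'W547A'] = ['A465S', 'W547A']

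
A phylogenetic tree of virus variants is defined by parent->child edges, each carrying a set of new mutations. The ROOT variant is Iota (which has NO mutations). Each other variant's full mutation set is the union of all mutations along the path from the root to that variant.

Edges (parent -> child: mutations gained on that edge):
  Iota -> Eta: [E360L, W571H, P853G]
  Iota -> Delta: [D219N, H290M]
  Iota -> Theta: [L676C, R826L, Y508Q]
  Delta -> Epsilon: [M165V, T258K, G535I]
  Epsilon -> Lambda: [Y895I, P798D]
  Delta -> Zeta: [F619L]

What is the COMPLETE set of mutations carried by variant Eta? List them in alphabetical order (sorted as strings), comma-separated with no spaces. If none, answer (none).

At Iota: gained [] -> total []
At Eta: gained ['E360L', 'W571H', 'P853G'] -> total ['E360L', 'P853G', 'W571H']

Answer: E360L,P853G,W571H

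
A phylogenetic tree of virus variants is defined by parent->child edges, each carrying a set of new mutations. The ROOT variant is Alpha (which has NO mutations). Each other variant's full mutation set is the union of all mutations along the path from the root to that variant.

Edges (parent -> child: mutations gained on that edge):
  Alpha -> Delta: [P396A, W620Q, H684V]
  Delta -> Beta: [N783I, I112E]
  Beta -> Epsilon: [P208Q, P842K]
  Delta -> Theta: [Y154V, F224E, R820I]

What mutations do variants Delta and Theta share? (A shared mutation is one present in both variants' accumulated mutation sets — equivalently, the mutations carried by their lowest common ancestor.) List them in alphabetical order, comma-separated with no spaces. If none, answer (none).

Accumulating mutations along path to Delta:
  At Alpha: gained [] -> total []
  At Delta: gained ['P396A', 'W620Q', 'H684V'] -> total ['H684V', 'P396A', 'W620Q']
Mutations(Delta) = ['H684V', 'P396A', 'W620Q']
Accumulating mutations along path to Theta:
  At Alpha: gained [] -> total []
  At Delta: gained ['P396A', 'W620Q', 'H684V'] -> total ['H684V', 'P396A', 'W620Q']
  At Theta: gained ['Y154V', 'F224E', 'R820I'] -> total ['F224E', 'H684V', 'P396A', 'R820I', 'W620Q', 'Y154V']
Mutations(Theta) = ['F224E', 'H684V', 'P396A', 'R820I', 'W620Q', 'Y154V']
Intersection: ['H684V', 'P396A', 'W620Q'] ∩ ['F224E', 'H684V', 'P396A', 'R820I', 'W620Q', 'Y154V'] = ['H684V', 'P396A', 'W620Q']

Answer: H684V,P396A,W620Q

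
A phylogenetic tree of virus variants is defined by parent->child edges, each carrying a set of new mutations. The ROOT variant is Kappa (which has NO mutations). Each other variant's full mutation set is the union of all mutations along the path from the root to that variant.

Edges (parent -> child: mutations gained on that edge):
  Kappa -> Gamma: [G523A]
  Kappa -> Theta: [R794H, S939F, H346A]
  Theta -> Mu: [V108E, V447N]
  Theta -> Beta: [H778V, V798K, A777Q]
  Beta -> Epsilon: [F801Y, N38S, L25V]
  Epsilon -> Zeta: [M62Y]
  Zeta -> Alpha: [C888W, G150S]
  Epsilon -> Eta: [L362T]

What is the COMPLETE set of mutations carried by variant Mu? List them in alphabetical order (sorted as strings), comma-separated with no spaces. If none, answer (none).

Answer: H346A,R794H,S939F,V108E,V447N

Derivation:
At Kappa: gained [] -> total []
At Theta: gained ['R794H', 'S939F', 'H346A'] -> total ['H346A', 'R794H', 'S939F']
At Mu: gained ['V108E', 'V447N'] -> total ['H346A', 'R794H', 'S939F', 'V108E', 'V447N']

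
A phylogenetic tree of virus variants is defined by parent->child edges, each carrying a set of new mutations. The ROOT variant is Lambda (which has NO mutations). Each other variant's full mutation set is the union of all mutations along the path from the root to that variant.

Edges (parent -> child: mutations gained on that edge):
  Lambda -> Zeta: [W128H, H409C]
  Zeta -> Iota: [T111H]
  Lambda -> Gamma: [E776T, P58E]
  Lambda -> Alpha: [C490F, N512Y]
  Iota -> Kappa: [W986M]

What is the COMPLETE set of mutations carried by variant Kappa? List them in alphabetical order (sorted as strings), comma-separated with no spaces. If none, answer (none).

Answer: H409C,T111H,W128H,W986M

Derivation:
At Lambda: gained [] -> total []
At Zeta: gained ['W128H', 'H409C'] -> total ['H409C', 'W128H']
At Iota: gained ['T111H'] -> total ['H409C', 'T111H', 'W128H']
At Kappa: gained ['W986M'] -> total ['H409C', 'T111H', 'W128H', 'W986M']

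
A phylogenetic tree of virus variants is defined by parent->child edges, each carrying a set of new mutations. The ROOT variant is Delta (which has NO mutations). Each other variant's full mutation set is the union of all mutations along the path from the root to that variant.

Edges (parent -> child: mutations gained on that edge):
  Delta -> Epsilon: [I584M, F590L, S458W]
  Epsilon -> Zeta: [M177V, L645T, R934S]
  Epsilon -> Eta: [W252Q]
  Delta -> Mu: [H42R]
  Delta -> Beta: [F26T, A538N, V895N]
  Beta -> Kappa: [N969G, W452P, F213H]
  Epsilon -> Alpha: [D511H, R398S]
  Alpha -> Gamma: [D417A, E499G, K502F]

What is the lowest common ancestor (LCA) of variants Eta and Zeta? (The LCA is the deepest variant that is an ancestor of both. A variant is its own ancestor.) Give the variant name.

Path from root to Eta: Delta -> Epsilon -> Eta
  ancestors of Eta: {Delta, Epsilon, Eta}
Path from root to Zeta: Delta -> Epsilon -> Zeta
  ancestors of Zeta: {Delta, Epsilon, Zeta}
Common ancestors: {Delta, Epsilon}
Walk up from Zeta: Zeta (not in ancestors of Eta), Epsilon (in ancestors of Eta), Delta (in ancestors of Eta)
Deepest common ancestor (LCA) = Epsilon

Answer: Epsilon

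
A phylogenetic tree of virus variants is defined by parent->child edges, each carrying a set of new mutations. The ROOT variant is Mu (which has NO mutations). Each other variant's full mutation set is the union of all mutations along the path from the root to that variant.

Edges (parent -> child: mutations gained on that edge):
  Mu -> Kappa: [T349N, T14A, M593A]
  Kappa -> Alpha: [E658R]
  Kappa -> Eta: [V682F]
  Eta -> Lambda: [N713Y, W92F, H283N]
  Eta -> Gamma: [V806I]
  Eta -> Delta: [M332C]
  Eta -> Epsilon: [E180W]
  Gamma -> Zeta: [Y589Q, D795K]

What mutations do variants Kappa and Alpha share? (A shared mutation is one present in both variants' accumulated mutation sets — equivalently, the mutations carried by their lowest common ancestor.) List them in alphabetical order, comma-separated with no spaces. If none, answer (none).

Answer: M593A,T14A,T349N

Derivation:
Accumulating mutations along path to Kappa:
  At Mu: gained [] -> total []
  At Kappa: gained ['T349N', 'T14A', 'M593A'] -> total ['M593A', 'T14A', 'T349N']
Mutations(Kappa) = ['M593A', 'T14A', 'T349N']
Accumulating mutations along path to Alpha:
  At Mu: gained [] -> total []
  At Kappa: gained ['T349N', 'T14A', 'M593A'] -> total ['M593A', 'T14A', 'T349N']
  At Alpha: gained ['E658R'] -> total ['E658R', 'M593A', 'T14A', 'T349N']
Mutations(Alpha) = ['E658R', 'M593A', 'T14A', 'T349N']
Intersection: ['M593A', 'T14A', 'T349N'] ∩ ['E658R', 'M593A', 'T14A', 'T349N'] = ['M593A', 'T14A', 'T349N']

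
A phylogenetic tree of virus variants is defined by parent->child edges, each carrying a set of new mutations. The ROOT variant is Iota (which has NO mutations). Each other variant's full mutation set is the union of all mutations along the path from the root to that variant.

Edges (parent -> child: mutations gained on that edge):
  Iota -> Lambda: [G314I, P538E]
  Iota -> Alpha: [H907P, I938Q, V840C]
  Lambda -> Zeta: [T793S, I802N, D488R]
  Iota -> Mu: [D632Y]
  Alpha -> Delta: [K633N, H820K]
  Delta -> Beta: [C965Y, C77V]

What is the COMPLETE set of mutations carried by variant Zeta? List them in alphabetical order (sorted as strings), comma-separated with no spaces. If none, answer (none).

At Iota: gained [] -> total []
At Lambda: gained ['G314I', 'P538E'] -> total ['G314I', 'P538E']
At Zeta: gained ['T793S', 'I802N', 'D488R'] -> total ['D488R', 'G314I', 'I802N', 'P538E', 'T793S']

Answer: D488R,G314I,I802N,P538E,T793S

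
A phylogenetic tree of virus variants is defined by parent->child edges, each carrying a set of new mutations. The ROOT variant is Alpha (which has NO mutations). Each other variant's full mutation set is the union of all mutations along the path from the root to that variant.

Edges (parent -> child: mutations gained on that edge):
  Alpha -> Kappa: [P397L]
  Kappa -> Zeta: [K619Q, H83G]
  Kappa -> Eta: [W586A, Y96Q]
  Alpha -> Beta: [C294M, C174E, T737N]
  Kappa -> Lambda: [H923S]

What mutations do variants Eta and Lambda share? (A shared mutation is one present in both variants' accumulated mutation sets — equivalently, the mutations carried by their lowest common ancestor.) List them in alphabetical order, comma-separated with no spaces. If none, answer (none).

Answer: P397L

Derivation:
Accumulating mutations along path to Eta:
  At Alpha: gained [] -> total []
  At Kappa: gained ['P397L'] -> total ['P397L']
  At Eta: gained ['W586A', 'Y96Q'] -> total ['P397L', 'W586A', 'Y96Q']
Mutations(Eta) = ['P397L', 'W586A', 'Y96Q']
Accumulating mutations along path to Lambda:
  At Alpha: gained [] -> total []
  At Kappa: gained ['P397L'] -> total ['P397L']
  At Lambda: gained ['H923S'] -> total ['H923S', 'P397L']
Mutations(Lambda) = ['H923S', 'P397L']
Intersection: ['P397L', 'W586A', 'Y96Q'] ∩ ['H923S', 'P397L'] = ['P397L']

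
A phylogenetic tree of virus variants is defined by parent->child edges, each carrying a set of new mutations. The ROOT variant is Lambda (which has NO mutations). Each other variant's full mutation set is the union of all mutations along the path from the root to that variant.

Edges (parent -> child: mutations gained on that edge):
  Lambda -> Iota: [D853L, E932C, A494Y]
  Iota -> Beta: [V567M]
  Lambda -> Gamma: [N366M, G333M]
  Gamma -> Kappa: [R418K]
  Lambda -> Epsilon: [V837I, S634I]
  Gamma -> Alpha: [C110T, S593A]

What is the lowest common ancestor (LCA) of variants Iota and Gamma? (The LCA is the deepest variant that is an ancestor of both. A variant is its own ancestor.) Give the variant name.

Path from root to Iota: Lambda -> Iota
  ancestors of Iota: {Lambda, Iota}
Path from root to Gamma: Lambda -> Gamma
  ancestors of Gamma: {Lambda, Gamma}
Common ancestors: {Lambda}
Walk up from Gamma: Gamma (not in ancestors of Iota), Lambda (in ancestors of Iota)
Deepest common ancestor (LCA) = Lambda

Answer: Lambda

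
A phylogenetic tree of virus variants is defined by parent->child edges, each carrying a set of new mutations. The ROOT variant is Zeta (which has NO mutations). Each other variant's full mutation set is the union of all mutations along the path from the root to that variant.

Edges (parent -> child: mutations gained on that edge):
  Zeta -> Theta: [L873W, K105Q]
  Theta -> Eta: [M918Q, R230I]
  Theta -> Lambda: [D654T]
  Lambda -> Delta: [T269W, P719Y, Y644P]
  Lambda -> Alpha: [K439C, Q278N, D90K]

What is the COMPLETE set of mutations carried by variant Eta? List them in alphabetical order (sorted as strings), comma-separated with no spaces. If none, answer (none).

At Zeta: gained [] -> total []
At Theta: gained ['L873W', 'K105Q'] -> total ['K105Q', 'L873W']
At Eta: gained ['M918Q', 'R230I'] -> total ['K105Q', 'L873W', 'M918Q', 'R230I']

Answer: K105Q,L873W,M918Q,R230I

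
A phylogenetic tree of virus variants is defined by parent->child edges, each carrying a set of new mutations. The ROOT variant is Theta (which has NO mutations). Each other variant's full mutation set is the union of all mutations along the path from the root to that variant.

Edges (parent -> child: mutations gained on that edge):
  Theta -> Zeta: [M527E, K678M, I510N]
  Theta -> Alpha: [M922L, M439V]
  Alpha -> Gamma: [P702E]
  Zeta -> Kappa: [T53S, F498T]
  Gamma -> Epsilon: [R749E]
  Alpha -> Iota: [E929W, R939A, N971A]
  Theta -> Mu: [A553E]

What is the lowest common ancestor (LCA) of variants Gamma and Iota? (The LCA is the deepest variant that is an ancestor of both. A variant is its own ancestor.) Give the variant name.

Path from root to Gamma: Theta -> Alpha -> Gamma
  ancestors of Gamma: {Theta, Alpha, Gamma}
Path from root to Iota: Theta -> Alpha -> Iota
  ancestors of Iota: {Theta, Alpha, Iota}
Common ancestors: {Theta, Alpha}
Walk up from Iota: Iota (not in ancestors of Gamma), Alpha (in ancestors of Gamma), Theta (in ancestors of Gamma)
Deepest common ancestor (LCA) = Alpha

Answer: Alpha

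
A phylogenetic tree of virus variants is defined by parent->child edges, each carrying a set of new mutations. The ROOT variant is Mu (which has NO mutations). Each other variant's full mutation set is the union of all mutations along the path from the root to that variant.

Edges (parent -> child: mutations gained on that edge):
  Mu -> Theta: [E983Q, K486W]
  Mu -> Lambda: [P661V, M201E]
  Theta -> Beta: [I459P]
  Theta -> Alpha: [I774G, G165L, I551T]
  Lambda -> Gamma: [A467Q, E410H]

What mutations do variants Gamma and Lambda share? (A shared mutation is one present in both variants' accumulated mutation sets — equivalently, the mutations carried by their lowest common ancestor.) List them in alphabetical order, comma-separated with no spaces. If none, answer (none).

Accumulating mutations along path to Gamma:
  At Mu: gained [] -> total []
  At Lambda: gained ['P661V', 'M201E'] -> total ['M201E', 'P661V']
  At Gamma: gained ['A467Q', 'E410H'] -> total ['A467Q', 'E410H', 'M201E', 'P661V']
Mutations(Gamma) = ['A467Q', 'E410H', 'M201E', 'P661V']
Accumulating mutations along path to Lambda:
  At Mu: gained [] -> total []
  At Lambda: gained ['P661V', 'M201E'] -> total ['M201E', 'P661V']
Mutations(Lambda) = ['M201E', 'P661V']
Intersection: ['A467Q', 'E410H', 'M201E', 'P661V'] ∩ ['M201E', 'P661V'] = ['M201E', 'P661V']

Answer: M201E,P661V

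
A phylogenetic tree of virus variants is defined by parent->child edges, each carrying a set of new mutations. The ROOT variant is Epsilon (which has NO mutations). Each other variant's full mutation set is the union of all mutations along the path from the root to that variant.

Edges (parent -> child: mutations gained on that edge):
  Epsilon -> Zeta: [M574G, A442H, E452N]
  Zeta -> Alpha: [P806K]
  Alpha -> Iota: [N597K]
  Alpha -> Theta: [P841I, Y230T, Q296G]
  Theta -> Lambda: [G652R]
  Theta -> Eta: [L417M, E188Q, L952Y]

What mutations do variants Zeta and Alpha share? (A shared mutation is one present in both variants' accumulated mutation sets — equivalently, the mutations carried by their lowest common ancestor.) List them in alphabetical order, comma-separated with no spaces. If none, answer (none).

Answer: A442H,E452N,M574G

Derivation:
Accumulating mutations along path to Zeta:
  At Epsilon: gained [] -> total []
  At Zeta: gained ['M574G', 'A442H', 'E452N'] -> total ['A442H', 'E452N', 'M574G']
Mutations(Zeta) = ['A442H', 'E452N', 'M574G']
Accumulating mutations along path to Alpha:
  At Epsilon: gained [] -> total []
  At Zeta: gained ['M574G', 'A442H', 'E452N'] -> total ['A442H', 'E452N', 'M574G']
  At Alpha: gained ['P806K'] -> total ['A442H', 'E452N', 'M574G', 'P806K']
Mutations(Alpha) = ['A442H', 'E452N', 'M574G', 'P806K']
Intersection: ['A442H', 'E452N', 'M574G'] ∩ ['A442H', 'E452N', 'M574G', 'P806K'] = ['A442H', 'E452N', 'M574G']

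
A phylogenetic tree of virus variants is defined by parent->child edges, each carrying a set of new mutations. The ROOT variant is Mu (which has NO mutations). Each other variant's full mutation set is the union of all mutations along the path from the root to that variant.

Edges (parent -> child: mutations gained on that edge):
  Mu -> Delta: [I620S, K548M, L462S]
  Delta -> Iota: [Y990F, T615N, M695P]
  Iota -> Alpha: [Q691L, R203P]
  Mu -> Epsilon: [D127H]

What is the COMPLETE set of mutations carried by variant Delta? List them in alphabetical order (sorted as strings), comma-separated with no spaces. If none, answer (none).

At Mu: gained [] -> total []
At Delta: gained ['I620S', 'K548M', 'L462S'] -> total ['I620S', 'K548M', 'L462S']

Answer: I620S,K548M,L462S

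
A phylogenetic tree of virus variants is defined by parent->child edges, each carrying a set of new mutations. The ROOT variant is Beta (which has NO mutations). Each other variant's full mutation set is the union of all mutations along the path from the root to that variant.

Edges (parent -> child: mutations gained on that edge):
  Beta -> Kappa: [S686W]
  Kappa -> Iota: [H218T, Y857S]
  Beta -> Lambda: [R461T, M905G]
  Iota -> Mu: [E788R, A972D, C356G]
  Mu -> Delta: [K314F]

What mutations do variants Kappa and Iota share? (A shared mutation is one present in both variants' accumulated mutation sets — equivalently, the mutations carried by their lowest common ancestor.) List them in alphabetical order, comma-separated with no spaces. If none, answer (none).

Answer: S686W

Derivation:
Accumulating mutations along path to Kappa:
  At Beta: gained [] -> total []
  At Kappa: gained ['S686W'] -> total ['S686W']
Mutations(Kappa) = ['S686W']
Accumulating mutations along path to Iota:
  At Beta: gained [] -> total []
  At Kappa: gained ['S686W'] -> total ['S686W']
  At Iota: gained ['H218T', 'Y857S'] -> total ['H218T', 'S686W', 'Y857S']
Mutations(Iota) = ['H218T', 'S686W', 'Y857S']
Intersection: ['S686W'] ∩ ['H218T', 'S686W', 'Y857S'] = ['S686W']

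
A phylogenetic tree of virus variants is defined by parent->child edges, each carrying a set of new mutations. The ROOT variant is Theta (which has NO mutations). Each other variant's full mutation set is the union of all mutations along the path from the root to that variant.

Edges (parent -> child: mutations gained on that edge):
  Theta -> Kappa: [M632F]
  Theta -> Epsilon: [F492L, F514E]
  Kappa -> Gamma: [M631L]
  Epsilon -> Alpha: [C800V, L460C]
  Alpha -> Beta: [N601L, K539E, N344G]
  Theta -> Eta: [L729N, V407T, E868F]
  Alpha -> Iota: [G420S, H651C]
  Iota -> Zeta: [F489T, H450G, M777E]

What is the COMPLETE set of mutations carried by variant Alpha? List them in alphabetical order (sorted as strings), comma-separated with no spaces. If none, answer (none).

At Theta: gained [] -> total []
At Epsilon: gained ['F492L', 'F514E'] -> total ['F492L', 'F514E']
At Alpha: gained ['C800V', 'L460C'] -> total ['C800V', 'F492L', 'F514E', 'L460C']

Answer: C800V,F492L,F514E,L460C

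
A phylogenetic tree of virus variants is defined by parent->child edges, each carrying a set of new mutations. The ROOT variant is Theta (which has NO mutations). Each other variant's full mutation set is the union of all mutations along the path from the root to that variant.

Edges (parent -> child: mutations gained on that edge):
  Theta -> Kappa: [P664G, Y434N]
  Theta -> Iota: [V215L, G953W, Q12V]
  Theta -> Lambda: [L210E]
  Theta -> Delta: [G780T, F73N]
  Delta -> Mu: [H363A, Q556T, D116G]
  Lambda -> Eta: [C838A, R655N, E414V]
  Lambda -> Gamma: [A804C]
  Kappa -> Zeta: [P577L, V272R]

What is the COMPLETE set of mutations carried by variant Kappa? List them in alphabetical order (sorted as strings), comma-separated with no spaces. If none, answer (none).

At Theta: gained [] -> total []
At Kappa: gained ['P664G', 'Y434N'] -> total ['P664G', 'Y434N']

Answer: P664G,Y434N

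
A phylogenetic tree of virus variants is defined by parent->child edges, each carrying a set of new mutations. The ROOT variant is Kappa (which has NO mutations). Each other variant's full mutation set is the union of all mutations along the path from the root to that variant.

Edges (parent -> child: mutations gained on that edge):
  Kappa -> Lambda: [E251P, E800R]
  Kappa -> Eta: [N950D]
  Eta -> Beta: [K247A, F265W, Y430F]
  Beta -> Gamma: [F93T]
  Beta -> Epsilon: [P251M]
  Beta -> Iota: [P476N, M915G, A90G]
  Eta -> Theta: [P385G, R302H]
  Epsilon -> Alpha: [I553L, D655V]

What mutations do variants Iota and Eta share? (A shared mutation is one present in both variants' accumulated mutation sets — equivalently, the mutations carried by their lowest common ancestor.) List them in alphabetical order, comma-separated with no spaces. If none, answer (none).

Answer: N950D

Derivation:
Accumulating mutations along path to Iota:
  At Kappa: gained [] -> total []
  At Eta: gained ['N950D'] -> total ['N950D']
  At Beta: gained ['K247A', 'F265W', 'Y430F'] -> total ['F265W', 'K247A', 'N950D', 'Y430F']
  At Iota: gained ['P476N', 'M915G', 'A90G'] -> total ['A90G', 'F265W', 'K247A', 'M915G', 'N950D', 'P476N', 'Y430F']
Mutations(Iota) = ['A90G', 'F265W', 'K247A', 'M915G', 'N950D', 'P476N', 'Y430F']
Accumulating mutations along path to Eta:
  At Kappa: gained [] -> total []
  At Eta: gained ['N950D'] -> total ['N950D']
Mutations(Eta) = ['N950D']
Intersection: ['A90G', 'F265W', 'K247A', 'M915G', 'N950D', 'P476N', 'Y430F'] ∩ ['N950D'] = ['N950D']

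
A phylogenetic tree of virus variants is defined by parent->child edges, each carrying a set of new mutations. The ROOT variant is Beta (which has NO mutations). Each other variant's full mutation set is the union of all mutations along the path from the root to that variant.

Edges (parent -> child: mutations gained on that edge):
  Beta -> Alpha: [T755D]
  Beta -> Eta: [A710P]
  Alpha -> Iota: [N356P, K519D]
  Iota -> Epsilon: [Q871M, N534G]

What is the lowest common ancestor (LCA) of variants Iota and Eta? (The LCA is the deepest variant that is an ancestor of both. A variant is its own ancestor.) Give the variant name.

Path from root to Iota: Beta -> Alpha -> Iota
  ancestors of Iota: {Beta, Alpha, Iota}
Path from root to Eta: Beta -> Eta
  ancestors of Eta: {Beta, Eta}
Common ancestors: {Beta}
Walk up from Eta: Eta (not in ancestors of Iota), Beta (in ancestors of Iota)
Deepest common ancestor (LCA) = Beta

Answer: Beta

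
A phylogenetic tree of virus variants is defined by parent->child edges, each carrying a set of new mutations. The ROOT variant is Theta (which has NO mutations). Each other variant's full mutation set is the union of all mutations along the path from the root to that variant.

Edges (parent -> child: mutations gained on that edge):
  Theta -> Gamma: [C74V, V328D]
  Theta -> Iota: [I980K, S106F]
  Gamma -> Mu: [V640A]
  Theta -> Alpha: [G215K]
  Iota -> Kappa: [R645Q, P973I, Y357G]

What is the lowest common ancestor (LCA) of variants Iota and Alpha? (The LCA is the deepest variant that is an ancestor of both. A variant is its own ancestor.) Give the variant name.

Answer: Theta

Derivation:
Path from root to Iota: Theta -> Iota
  ancestors of Iota: {Theta, Iota}
Path from root to Alpha: Theta -> Alpha
  ancestors of Alpha: {Theta, Alpha}
Common ancestors: {Theta}
Walk up from Alpha: Alpha (not in ancestors of Iota), Theta (in ancestors of Iota)
Deepest common ancestor (LCA) = Theta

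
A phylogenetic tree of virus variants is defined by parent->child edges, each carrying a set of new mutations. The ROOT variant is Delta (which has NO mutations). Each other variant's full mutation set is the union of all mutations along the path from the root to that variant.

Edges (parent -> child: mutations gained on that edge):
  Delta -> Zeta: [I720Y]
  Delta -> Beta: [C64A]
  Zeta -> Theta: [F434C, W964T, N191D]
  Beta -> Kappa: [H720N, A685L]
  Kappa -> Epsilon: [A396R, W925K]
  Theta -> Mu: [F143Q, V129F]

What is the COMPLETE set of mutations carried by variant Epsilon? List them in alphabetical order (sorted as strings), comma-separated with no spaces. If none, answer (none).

At Delta: gained [] -> total []
At Beta: gained ['C64A'] -> total ['C64A']
At Kappa: gained ['H720N', 'A685L'] -> total ['A685L', 'C64A', 'H720N']
At Epsilon: gained ['A396R', 'W925K'] -> total ['A396R', 'A685L', 'C64A', 'H720N', 'W925K']

Answer: A396R,A685L,C64A,H720N,W925K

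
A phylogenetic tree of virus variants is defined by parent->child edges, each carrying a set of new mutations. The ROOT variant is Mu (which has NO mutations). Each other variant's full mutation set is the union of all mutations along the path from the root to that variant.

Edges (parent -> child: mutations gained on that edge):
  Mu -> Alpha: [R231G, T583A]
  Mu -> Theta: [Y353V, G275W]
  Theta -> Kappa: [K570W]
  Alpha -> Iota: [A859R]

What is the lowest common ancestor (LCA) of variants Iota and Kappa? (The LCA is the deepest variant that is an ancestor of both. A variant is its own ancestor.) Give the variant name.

Answer: Mu

Derivation:
Path from root to Iota: Mu -> Alpha -> Iota
  ancestors of Iota: {Mu, Alpha, Iota}
Path from root to Kappa: Mu -> Theta -> Kappa
  ancestors of Kappa: {Mu, Theta, Kappa}
Common ancestors: {Mu}
Walk up from Kappa: Kappa (not in ancestors of Iota), Theta (not in ancestors of Iota), Mu (in ancestors of Iota)
Deepest common ancestor (LCA) = Mu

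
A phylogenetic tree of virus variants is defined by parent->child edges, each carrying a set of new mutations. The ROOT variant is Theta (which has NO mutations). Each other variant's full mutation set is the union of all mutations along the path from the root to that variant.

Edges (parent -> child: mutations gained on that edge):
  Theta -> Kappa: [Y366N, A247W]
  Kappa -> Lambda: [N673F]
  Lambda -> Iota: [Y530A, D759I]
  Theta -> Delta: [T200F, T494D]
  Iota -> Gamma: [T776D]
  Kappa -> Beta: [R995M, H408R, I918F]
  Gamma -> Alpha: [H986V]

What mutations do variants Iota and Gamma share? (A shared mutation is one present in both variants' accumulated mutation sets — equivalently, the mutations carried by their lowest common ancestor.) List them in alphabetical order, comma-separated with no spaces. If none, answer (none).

Answer: A247W,D759I,N673F,Y366N,Y530A

Derivation:
Accumulating mutations along path to Iota:
  At Theta: gained [] -> total []
  At Kappa: gained ['Y366N', 'A247W'] -> total ['A247W', 'Y366N']
  At Lambda: gained ['N673F'] -> total ['A247W', 'N673F', 'Y366N']
  At Iota: gained ['Y530A', 'D759I'] -> total ['A247W', 'D759I', 'N673F', 'Y366N', 'Y530A']
Mutations(Iota) = ['A247W', 'D759I', 'N673F', 'Y366N', 'Y530A']
Accumulating mutations along path to Gamma:
  At Theta: gained [] -> total []
  At Kappa: gained ['Y366N', 'A247W'] -> total ['A247W', 'Y366N']
  At Lambda: gained ['N673F'] -> total ['A247W', 'N673F', 'Y366N']
  At Iota: gained ['Y530A', 'D759I'] -> total ['A247W', 'D759I', 'N673F', 'Y366N', 'Y530A']
  At Gamma: gained ['T776D'] -> total ['A247W', 'D759I', 'N673F', 'T776D', 'Y366N', 'Y530A']
Mutations(Gamma) = ['A247W', 'D759I', 'N673F', 'T776D', 'Y366N', 'Y530A']
Intersection: ['A247W', 'D759I', 'N673F', 'Y366N', 'Y530A'] ∩ ['A247W', 'D759I', 'N673F', 'T776D', 'Y366N', 'Y530A'] = ['A247W', 'D759I', 'N673F', 'Y366N', 'Y530A']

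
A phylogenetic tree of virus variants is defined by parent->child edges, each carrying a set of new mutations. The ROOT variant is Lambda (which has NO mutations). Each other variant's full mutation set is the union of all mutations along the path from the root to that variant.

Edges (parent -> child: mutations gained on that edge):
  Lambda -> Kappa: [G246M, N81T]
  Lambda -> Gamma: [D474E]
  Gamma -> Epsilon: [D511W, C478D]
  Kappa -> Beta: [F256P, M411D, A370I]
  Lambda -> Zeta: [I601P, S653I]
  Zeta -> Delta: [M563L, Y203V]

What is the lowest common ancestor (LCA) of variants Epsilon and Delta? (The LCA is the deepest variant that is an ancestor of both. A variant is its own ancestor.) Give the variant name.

Answer: Lambda

Derivation:
Path from root to Epsilon: Lambda -> Gamma -> Epsilon
  ancestors of Epsilon: {Lambda, Gamma, Epsilon}
Path from root to Delta: Lambda -> Zeta -> Delta
  ancestors of Delta: {Lambda, Zeta, Delta}
Common ancestors: {Lambda}
Walk up from Delta: Delta (not in ancestors of Epsilon), Zeta (not in ancestors of Epsilon), Lambda (in ancestors of Epsilon)
Deepest common ancestor (LCA) = Lambda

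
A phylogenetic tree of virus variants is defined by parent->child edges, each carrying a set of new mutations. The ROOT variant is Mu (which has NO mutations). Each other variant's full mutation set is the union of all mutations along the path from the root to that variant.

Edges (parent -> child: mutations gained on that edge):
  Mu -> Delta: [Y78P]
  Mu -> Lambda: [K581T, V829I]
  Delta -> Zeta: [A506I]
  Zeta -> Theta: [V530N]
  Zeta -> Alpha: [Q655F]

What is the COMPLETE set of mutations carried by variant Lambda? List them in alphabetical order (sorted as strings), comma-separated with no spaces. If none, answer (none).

Answer: K581T,V829I

Derivation:
At Mu: gained [] -> total []
At Lambda: gained ['K581T', 'V829I'] -> total ['K581T', 'V829I']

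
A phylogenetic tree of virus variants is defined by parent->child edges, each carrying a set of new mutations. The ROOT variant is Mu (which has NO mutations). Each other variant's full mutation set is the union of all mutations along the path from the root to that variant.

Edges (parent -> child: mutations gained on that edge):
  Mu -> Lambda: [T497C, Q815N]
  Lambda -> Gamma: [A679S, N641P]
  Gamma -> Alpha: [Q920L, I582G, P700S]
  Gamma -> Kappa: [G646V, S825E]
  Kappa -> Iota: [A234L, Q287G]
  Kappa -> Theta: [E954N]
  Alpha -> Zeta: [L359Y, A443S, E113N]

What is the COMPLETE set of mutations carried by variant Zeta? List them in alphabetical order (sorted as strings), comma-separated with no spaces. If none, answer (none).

Answer: A443S,A679S,E113N,I582G,L359Y,N641P,P700S,Q815N,Q920L,T497C

Derivation:
At Mu: gained [] -> total []
At Lambda: gained ['T497C', 'Q815N'] -> total ['Q815N', 'T497C']
At Gamma: gained ['A679S', 'N641P'] -> total ['A679S', 'N641P', 'Q815N', 'T497C']
At Alpha: gained ['Q920L', 'I582G', 'P700S'] -> total ['A679S', 'I582G', 'N641P', 'P700S', 'Q815N', 'Q920L', 'T497C']
At Zeta: gained ['L359Y', 'A443S', 'E113N'] -> total ['A443S', 'A679S', 'E113N', 'I582G', 'L359Y', 'N641P', 'P700S', 'Q815N', 'Q920L', 'T497C']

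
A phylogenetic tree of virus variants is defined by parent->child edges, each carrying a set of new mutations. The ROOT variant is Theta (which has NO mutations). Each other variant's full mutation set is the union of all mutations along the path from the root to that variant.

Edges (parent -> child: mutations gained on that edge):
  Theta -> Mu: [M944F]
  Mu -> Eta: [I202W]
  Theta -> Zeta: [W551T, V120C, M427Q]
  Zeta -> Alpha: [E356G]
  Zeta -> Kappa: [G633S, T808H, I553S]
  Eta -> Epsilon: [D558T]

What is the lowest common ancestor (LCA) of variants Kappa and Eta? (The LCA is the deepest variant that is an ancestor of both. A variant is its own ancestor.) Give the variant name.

Answer: Theta

Derivation:
Path from root to Kappa: Theta -> Zeta -> Kappa
  ancestors of Kappa: {Theta, Zeta, Kappa}
Path from root to Eta: Theta -> Mu -> Eta
  ancestors of Eta: {Theta, Mu, Eta}
Common ancestors: {Theta}
Walk up from Eta: Eta (not in ancestors of Kappa), Mu (not in ancestors of Kappa), Theta (in ancestors of Kappa)
Deepest common ancestor (LCA) = Theta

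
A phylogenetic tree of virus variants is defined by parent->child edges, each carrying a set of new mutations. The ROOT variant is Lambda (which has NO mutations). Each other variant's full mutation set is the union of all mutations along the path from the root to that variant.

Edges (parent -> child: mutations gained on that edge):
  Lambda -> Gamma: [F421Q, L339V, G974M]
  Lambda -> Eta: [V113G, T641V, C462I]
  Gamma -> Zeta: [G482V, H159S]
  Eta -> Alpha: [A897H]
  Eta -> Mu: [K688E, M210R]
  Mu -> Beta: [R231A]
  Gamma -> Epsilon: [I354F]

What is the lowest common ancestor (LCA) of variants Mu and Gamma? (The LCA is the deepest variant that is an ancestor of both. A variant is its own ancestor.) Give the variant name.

Path from root to Mu: Lambda -> Eta -> Mu
  ancestors of Mu: {Lambda, Eta, Mu}
Path from root to Gamma: Lambda -> Gamma
  ancestors of Gamma: {Lambda, Gamma}
Common ancestors: {Lambda}
Walk up from Gamma: Gamma (not in ancestors of Mu), Lambda (in ancestors of Mu)
Deepest common ancestor (LCA) = Lambda

Answer: Lambda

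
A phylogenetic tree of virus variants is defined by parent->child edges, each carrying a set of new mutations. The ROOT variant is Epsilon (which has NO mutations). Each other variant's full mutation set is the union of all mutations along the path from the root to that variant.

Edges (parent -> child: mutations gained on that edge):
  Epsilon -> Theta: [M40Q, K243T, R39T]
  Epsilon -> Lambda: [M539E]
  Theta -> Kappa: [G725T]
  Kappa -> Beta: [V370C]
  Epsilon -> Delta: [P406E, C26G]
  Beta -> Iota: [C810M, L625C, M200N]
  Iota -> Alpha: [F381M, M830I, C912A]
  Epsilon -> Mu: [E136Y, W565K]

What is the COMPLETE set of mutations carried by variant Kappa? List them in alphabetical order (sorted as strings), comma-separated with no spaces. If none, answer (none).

Answer: G725T,K243T,M40Q,R39T

Derivation:
At Epsilon: gained [] -> total []
At Theta: gained ['M40Q', 'K243T', 'R39T'] -> total ['K243T', 'M40Q', 'R39T']
At Kappa: gained ['G725T'] -> total ['G725T', 'K243T', 'M40Q', 'R39T']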